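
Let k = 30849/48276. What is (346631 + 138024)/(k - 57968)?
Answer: -7799068260/932810773 ≈ -8.3608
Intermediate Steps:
k = 10283/16092 (k = 30849*(1/48276) = 10283/16092 ≈ 0.63901)
(346631 + 138024)/(k - 57968) = (346631 + 138024)/(10283/16092 - 57968) = 484655/(-932810773/16092) = 484655*(-16092/932810773) = -7799068260/932810773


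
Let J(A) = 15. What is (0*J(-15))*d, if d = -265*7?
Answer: 0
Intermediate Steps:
d = -1855
(0*J(-15))*d = (0*15)*(-1855) = 0*(-1855) = 0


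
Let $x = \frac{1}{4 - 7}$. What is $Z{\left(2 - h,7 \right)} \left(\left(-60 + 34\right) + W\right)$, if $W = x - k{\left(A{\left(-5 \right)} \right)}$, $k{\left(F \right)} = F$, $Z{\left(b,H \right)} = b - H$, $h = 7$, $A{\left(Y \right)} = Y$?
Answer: $256$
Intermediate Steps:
$x = - \frac{1}{3}$ ($x = \frac{1}{-3} = - \frac{1}{3} \approx -0.33333$)
$W = \frac{14}{3}$ ($W = - \frac{1}{3} - -5 = - \frac{1}{3} + 5 = \frac{14}{3} \approx 4.6667$)
$Z{\left(2 - h,7 \right)} \left(\left(-60 + 34\right) + W\right) = \left(\left(2 - 7\right) - 7\right) \left(\left(-60 + 34\right) + \frac{14}{3}\right) = \left(\left(2 - 7\right) - 7\right) \left(-26 + \frac{14}{3}\right) = \left(-5 - 7\right) \left(- \frac{64}{3}\right) = \left(-12\right) \left(- \frac{64}{3}\right) = 256$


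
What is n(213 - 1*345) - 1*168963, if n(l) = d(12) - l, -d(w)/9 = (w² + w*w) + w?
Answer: -171531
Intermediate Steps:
d(w) = -18*w² - 9*w (d(w) = -9*((w² + w*w) + w) = -9*((w² + w²) + w) = -9*(2*w² + w) = -9*(w + 2*w²) = -18*w² - 9*w)
n(l) = -2700 - l (n(l) = -9*12*(1 + 2*12) - l = -9*12*(1 + 24) - l = -9*12*25 - l = -2700 - l)
n(213 - 1*345) - 1*168963 = (-2700 - (213 - 1*345)) - 1*168963 = (-2700 - (213 - 345)) - 168963 = (-2700 - 1*(-132)) - 168963 = (-2700 + 132) - 168963 = -2568 - 168963 = -171531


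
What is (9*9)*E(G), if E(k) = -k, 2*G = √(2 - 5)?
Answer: -81*I*√3/2 ≈ -70.148*I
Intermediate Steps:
G = I*√3/2 (G = √(2 - 5)/2 = √(-3)/2 = (I*√3)/2 = I*√3/2 ≈ 0.86602*I)
(9*9)*E(G) = (9*9)*(-I*√3/2) = 81*(-I*√3/2) = -81*I*√3/2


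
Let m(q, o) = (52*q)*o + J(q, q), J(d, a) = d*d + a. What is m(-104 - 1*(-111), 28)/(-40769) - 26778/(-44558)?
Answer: 317540949/908292551 ≈ 0.34960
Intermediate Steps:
J(d, a) = a + d**2 (J(d, a) = d**2 + a = a + d**2)
m(q, o) = q + q**2 + 52*o*q (m(q, o) = (52*q)*o + (q + q**2) = 52*o*q + (q + q**2) = q + q**2 + 52*o*q)
m(-104 - 1*(-111), 28)/(-40769) - 26778/(-44558) = ((-104 - 1*(-111))*(1 + (-104 - 1*(-111)) + 52*28))/(-40769) - 26778/(-44558) = ((-104 + 111)*(1 + (-104 + 111) + 1456))*(-1/40769) - 26778*(-1/44558) = (7*(1 + 7 + 1456))*(-1/40769) + 13389/22279 = (7*1464)*(-1/40769) + 13389/22279 = 10248*(-1/40769) + 13389/22279 = -10248/40769 + 13389/22279 = 317540949/908292551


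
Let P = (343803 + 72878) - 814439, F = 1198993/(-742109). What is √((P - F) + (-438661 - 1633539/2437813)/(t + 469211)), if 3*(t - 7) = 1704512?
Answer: I*√3152240260771039884286095390770777224193503/2815145494818364211 ≈ 630.68*I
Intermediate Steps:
F = -1198993/742109 (F = 1198993*(-1/742109) = -1198993/742109 ≈ -1.6157)
t = 1704533/3 (t = 7 + (⅓)*1704512 = 7 + 1704512/3 = 1704533/3 ≈ 5.6818e+5)
P = -397758 (P = 416681 - 814439 = -397758)
√((P - F) + (-438661 - 1633539/2437813)/(t + 469211)) = √((-397758 - 1*(-1198993/742109)) + (-438661 - 1633539/2437813)/(1704533/3 + 469211)) = √((-397758 + 1198993/742109) + (-438661 - 1633539*1/2437813)/(3112166/3)) = √(-295178592629/742109 + (-438661 - 1633539/2437813)*(3/3112166)) = √(-295178592629/742109 - 1069375121932/2437813*3/3112166) = √(-295178592629/742109 - 1604062682898/3793439366479) = √(-1119743283810070121835173/2815145494818364211) = I*√3152240260771039884286095390770777224193503/2815145494818364211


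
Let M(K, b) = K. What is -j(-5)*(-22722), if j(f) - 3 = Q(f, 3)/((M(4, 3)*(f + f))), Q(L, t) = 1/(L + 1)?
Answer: 5464641/80 ≈ 68308.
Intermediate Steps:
Q(L, t) = 1/(1 + L)
j(f) = 3 + 1/(8*f*(1 + f)) (j(f) = 3 + 1/((1 + f)*((4*(f + f)))) = 3 + 1/((1 + f)*((4*(2*f)))) = 3 + 1/((1 + f)*((8*f))) = 3 + (1/(8*f))/(1 + f) = 3 + 1/(8*f*(1 + f)))
-j(-5)*(-22722) = -(⅛)*(1 + 24*(-5)*(1 - 5))/(-5*(1 - 5))*(-22722) = -(⅛)*(-⅕)*(1 + 24*(-5)*(-4))/(-4)*(-22722) = -(⅛)*(-⅕)*(-¼)*(1 + 480)*(-22722) = -(⅛)*(-⅕)*(-¼)*481*(-22722) = -481*(-22722)/160 = -1*(-5464641/80) = 5464641/80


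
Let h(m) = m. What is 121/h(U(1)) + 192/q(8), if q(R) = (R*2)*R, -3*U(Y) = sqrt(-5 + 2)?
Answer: 3/2 + 121*I*sqrt(3) ≈ 1.5 + 209.58*I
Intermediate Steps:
U(Y) = -I*sqrt(3)/3 (U(Y) = -sqrt(-5 + 2)/3 = -I*sqrt(3)/3)
q(R) = 2*R**2 (q(R) = (2*R)*R = 2*R**2)
121/h(U(1)) + 192/q(8) = 121/((-I*sqrt(3)/3)) + 192/((2*8**2)) = 121*(I*sqrt(3)) + 192/((2*64)) = 121*I*sqrt(3) + 192/128 = 121*I*sqrt(3) + 192*(1/128) = 121*I*sqrt(3) + 3/2 = 3/2 + 121*I*sqrt(3)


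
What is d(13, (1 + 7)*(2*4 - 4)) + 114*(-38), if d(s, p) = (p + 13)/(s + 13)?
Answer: -112587/26 ≈ -4330.3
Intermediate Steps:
d(s, p) = (13 + p)/(13 + s)
d(13, (1 + 7)*(2*4 - 4)) + 114*(-38) = (13 + (1 + 7)*(2*4 - 4))/(13 + 13) + 114*(-38) = (13 + 8*(8 - 4))/26 - 4332 = (13 + 8*4)/26 - 4332 = (13 + 32)/26 - 4332 = (1/26)*45 - 4332 = 45/26 - 4332 = -112587/26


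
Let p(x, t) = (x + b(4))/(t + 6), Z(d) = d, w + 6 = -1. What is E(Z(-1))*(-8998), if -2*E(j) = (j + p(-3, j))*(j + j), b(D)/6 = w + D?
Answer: 233948/5 ≈ 46790.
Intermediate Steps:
w = -7 (w = -6 - 1 = -7)
b(D) = -42 + 6*D (b(D) = 6*(-7 + D) = -42 + 6*D)
p(x, t) = (-18 + x)/(6 + t) (p(x, t) = (x + (-42 + 6*4))/(t + 6) = (x + (-42 + 24))/(6 + t) = (x - 18)/(6 + t) = (-18 + x)/(6 + t))
E(j) = -j*(j - 21/(6 + j)) (E(j) = -(j + (-18 - 3)/(6 + j))*(j + j)/2 = -(j - 21/(6 + j))*2*j/2 = -j*(j - 21/(6 + j)))
E(Z(-1))*(-8998) = -1*(-1)*(-21 - (6 - 1))/(6 - 1)*(-8998) = -1*(-1)*(-21 - 1*5)/5*(-8998) = -1*(-1)*⅕*(-21 - 5)*(-8998) = -1*(-1)*⅕*(-26)*(-8998) = -26/5*(-8998) = 233948/5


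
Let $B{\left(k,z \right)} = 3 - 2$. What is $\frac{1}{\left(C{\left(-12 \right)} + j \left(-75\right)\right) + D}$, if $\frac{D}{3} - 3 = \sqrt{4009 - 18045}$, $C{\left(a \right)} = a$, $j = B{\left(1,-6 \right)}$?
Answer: $- \frac{13}{22068} - \frac{11 i \sqrt{29}}{22068} \approx -0.00058909 - 0.0026843 i$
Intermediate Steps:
$B{\left(k,z \right)} = 1$
$j = 1$
$D = 9 + 66 i \sqrt{29}$ ($D = 9 + 3 \sqrt{4009 - 18045} = 9 + 3 \sqrt{-14036} = 9 + 3 \cdot 22 i \sqrt{29} = 9 + 66 i \sqrt{29} \approx 9.0 + 355.42 i$)
$\frac{1}{\left(C{\left(-12 \right)} + j \left(-75\right)\right) + D} = \frac{1}{\left(-12 + 1 \left(-75\right)\right) + \left(9 + 66 i \sqrt{29}\right)} = \frac{1}{\left(-12 - 75\right) + \left(9 + 66 i \sqrt{29}\right)} = \frac{1}{-87 + \left(9 + 66 i \sqrt{29}\right)} = \frac{1}{-78 + 66 i \sqrt{29}}$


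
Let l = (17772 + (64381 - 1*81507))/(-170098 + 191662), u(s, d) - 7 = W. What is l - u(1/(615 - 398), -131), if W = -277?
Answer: 2911463/10782 ≈ 270.03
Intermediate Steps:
u(s, d) = -270 (u(s, d) = 7 - 277 = -270)
l = 323/10782 (l = (17772 + (64381 - 81507))/21564 = (17772 - 17126)*(1/21564) = 646*(1/21564) = 323/10782 ≈ 0.029957)
l - u(1/(615 - 398), -131) = 323/10782 - 1*(-270) = 323/10782 + 270 = 2911463/10782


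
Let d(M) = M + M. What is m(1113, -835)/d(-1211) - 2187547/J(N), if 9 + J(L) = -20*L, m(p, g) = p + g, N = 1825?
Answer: 2644044666/44212399 ≈ 59.803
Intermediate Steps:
m(p, g) = g + p
d(M) = 2*M
J(L) = -9 - 20*L
m(1113, -835)/d(-1211) - 2187547/J(N) = (-835 + 1113)/((2*(-1211))) - 2187547/(-9 - 20*1825) = 278/(-2422) - 2187547/(-9 - 36500) = 278*(-1/2422) - 2187547/(-36509) = -139/1211 - 2187547*(-1/36509) = -139/1211 + 2187547/36509 = 2644044666/44212399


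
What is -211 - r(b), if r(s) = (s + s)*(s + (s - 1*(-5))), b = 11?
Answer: -805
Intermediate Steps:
r(s) = 2*s*(5 + 2*s) (r(s) = (2*s)*(s + (s + 5)) = (2*s)*(s + (5 + s)) = (2*s)*(5 + 2*s) = 2*s*(5 + 2*s))
-211 - r(b) = -211 - 2*11*(5 + 2*11) = -211 - 2*11*(5 + 22) = -211 - 2*11*27 = -211 - 1*594 = -211 - 594 = -805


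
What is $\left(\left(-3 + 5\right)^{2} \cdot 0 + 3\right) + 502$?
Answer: $505$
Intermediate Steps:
$\left(\left(-3 + 5\right)^{2} \cdot 0 + 3\right) + 502 = \left(2^{2} \cdot 0 + 3\right) + 502 = \left(4 \cdot 0 + 3\right) + 502 = \left(0 + 3\right) + 502 = 3 + 502 = 505$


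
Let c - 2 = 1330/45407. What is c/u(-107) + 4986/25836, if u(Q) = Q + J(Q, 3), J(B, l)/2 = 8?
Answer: 233611591/1368657794 ≈ 0.17069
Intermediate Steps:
J(B, l) = 16 (J(B, l) = 2*8 = 16)
u(Q) = 16 + Q (u(Q) = Q + 16 = 16 + Q)
c = 92144/45407 (c = 2 + 1330/45407 = 92144/45407 ≈ 2.0293)
c/u(-107) + 4986/25836 = 92144/(45407*(16 - 107)) + 4986/25836 = (92144/45407)/(-91) + 4986*(1/25836) = (92144/45407)*(-1/91) + 831/4306 = -7088/317849 + 831/4306 = 233611591/1368657794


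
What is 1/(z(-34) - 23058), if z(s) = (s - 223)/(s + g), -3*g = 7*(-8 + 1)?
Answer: -53/1221303 ≈ -4.3396e-5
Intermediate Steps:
g = 49/3 (g = -7*(-8 + 1)/3 = -7*(-7)/3 = -⅓*(-49) = 49/3 ≈ 16.333)
z(s) = (-223 + s)/(49/3 + s) (z(s) = (s - 223)/(s + 49/3) = (-223 + s)/(49/3 + s))
1/(z(-34) - 23058) = 1/(3*(-223 - 34)/(49 + 3*(-34)) - 23058) = 1/(3*(-257)/(49 - 102) - 23058) = 1/(3*(-257)/(-53) - 23058) = 1/(3*(-1/53)*(-257) - 23058) = 1/(771/53 - 23058) = 1/(-1221303/53) = -53/1221303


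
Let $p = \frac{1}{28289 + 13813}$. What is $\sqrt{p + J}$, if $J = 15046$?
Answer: $\frac{\sqrt{2963357189854}}{14034} \approx 122.66$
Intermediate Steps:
$p = \frac{1}{42102} \approx 2.3752 \cdot 10^{-5}$
$\sqrt{p + J} = \sqrt{\frac{1}{42102} + 15046} = \sqrt{\frac{633466693}{42102}} = \frac{\sqrt{2963357189854}}{14034}$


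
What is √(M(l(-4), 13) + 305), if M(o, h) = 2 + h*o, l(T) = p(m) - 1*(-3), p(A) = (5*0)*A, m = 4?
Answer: √346 ≈ 18.601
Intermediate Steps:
p(A) = 0 (p(A) = 0*A = 0)
l(T) = 3 (l(T) = 0 - 1*(-3) = 0 + 3 = 3)
√(M(l(-4), 13) + 305) = √((2 + 13*3) + 305) = √((2 + 39) + 305) = √(41 + 305) = √346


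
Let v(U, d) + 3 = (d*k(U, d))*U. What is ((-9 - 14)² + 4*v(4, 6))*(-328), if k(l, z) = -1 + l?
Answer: -264040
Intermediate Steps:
v(U, d) = -3 + U*d*(-1 + U) (v(U, d) = -3 + (d*(-1 + U))*U = -3 + U*d*(-1 + U))
((-9 - 14)² + 4*v(4, 6))*(-328) = ((-9 - 14)² + 4*(-3 + 4*6*(-1 + 4)))*(-328) = ((-23)² + 4*(-3 + 4*6*3))*(-328) = (529 + 4*(-3 + 72))*(-328) = (529 + 4*69)*(-328) = (529 + 276)*(-328) = 805*(-328) = -264040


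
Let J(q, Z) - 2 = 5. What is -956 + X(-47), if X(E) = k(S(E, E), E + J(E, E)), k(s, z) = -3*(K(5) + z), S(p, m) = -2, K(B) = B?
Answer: -851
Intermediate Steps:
J(q, Z) = 7 (J(q, Z) = 2 + 5 = 7)
k(s, z) = -15 - 3*z (k(s, z) = -3*(5 + z) = -15 - 3*z)
X(E) = -36 - 3*E (X(E) = -15 - 3*(E + 7) = -15 - 3*(7 + E) = -15 + (-21 - 3*E) = -36 - 3*E)
-956 + X(-47) = -956 + (-36 - 3*(-47)) = -956 + (-36 + 141) = -956 + 105 = -851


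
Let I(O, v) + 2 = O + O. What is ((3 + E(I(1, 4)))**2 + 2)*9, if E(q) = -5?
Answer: 54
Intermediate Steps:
I(O, v) = -2 + 2*O (I(O, v) = -2 + (O + O) = -2 + 2*O)
((3 + E(I(1, 4)))**2 + 2)*9 = ((3 - 5)**2 + 2)*9 = ((-2)**2 + 2)*9 = (4 + 2)*9 = 6*9 = 54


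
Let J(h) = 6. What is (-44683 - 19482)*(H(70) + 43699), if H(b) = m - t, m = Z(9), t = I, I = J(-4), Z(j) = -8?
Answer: -2803048025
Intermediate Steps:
I = 6
t = 6
m = -8
H(b) = -14 (H(b) = -8 - 1*6 = -8 - 6 = -14)
(-44683 - 19482)*(H(70) + 43699) = (-44683 - 19482)*(-14 + 43699) = -64165*43685 = -2803048025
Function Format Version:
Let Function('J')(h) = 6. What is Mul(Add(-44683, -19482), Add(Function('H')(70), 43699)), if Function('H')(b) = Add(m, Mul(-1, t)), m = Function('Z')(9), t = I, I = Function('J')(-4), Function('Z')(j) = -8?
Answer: -2803048025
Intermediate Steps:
I = 6
t = 6
m = -8
Function('H')(b) = -14 (Function('H')(b) = Add(-8, Mul(-1, 6)) = Add(-8, -6) = -14)
Mul(Add(-44683, -19482), Add(Function('H')(70), 43699)) = Mul(Add(-44683, -19482), Add(-14, 43699)) = Mul(-64165, 43685) = -2803048025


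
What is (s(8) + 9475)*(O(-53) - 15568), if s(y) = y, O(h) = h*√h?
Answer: -147631344 - 502599*I*√53 ≈ -1.4763e+8 - 3.659e+6*I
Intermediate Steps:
O(h) = h^(3/2)
(s(8) + 9475)*(O(-53) - 15568) = (8 + 9475)*((-53)^(3/2) - 15568) = 9483*(-53*I*√53 - 15568) = 9483*(-15568 - 53*I*√53) = -147631344 - 502599*I*√53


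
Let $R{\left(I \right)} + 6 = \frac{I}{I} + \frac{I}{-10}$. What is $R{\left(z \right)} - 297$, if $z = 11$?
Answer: $- \frac{3031}{10} \approx -303.1$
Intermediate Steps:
$R{\left(I \right)} = -5 - \frac{I}{10}$ ($R{\left(I \right)} = -6 + \left(\frac{I}{I} + \frac{I}{-10}\right) = -6 + \left(1 + I \left(- \frac{1}{10}\right)\right) = -6 - \left(-1 + \frac{I}{10}\right) = -5 - \frac{I}{10}$)
$R{\left(z \right)} - 297 = \left(-5 - \frac{11}{10}\right) - 297 = - \frac{61}{10} - 297 = - \frac{3031}{10}$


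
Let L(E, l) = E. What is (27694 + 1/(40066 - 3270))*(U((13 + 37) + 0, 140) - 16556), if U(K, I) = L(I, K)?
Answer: -4182092656200/9199 ≈ -4.5462e+8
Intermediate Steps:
U(K, I) = I
(27694 + 1/(40066 - 3270))*(U((13 + 37) + 0, 140) - 16556) = (27694 + 1/(40066 - 3270))*(140 - 16556) = (27694 + 1/36796)*(-16416) = (1019028425/36796)*(-16416) = -4182092656200/9199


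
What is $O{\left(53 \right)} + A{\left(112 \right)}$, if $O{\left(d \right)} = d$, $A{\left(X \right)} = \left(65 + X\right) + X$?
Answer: $342$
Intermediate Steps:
$A{\left(X \right)} = 65 + 2 X$
$O{\left(53 \right)} + A{\left(112 \right)} = 53 + \left(65 + 2 \cdot 112\right) = 53 + \left(65 + 224\right) = 53 + 289 = 342$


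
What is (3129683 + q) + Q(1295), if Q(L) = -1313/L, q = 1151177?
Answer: 5543712387/1295 ≈ 4.2809e+6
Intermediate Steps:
(3129683 + q) + Q(1295) = (3129683 + 1151177) - 1313/1295 = 4280860 - 1313*1/1295 = 4280860 - 1313/1295 = 5543712387/1295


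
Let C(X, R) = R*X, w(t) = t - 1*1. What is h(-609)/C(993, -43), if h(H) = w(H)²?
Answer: -372100/42699 ≈ -8.7145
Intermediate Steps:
w(t) = -1 + t (w(t) = t - 1 = -1 + t)
h(H) = (-1 + H)²
h(-609)/C(993, -43) = (-1 - 609)²/((-43*993)) = (-610)²/(-42699) = 372100*(-1/42699) = -372100/42699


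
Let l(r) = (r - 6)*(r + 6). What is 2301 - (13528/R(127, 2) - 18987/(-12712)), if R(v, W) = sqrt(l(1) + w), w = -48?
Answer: 29231325/12712 + 13528*I*sqrt(83)/83 ≈ 2299.5 + 1484.9*I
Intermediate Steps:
l(r) = (-6 + r)*(6 + r)
R(v, W) = I*sqrt(83) (R(v, W) = sqrt((-36 + 1**2) - 48) = sqrt((-36 + 1) - 48) = sqrt(-35 - 48) = sqrt(-83) = I*sqrt(83))
2301 - (13528/R(127, 2) - 18987/(-12712)) = 2301 - (13528/((I*sqrt(83))) - 18987/(-12712)) = 2301 - (13528*(-I*sqrt(83)/83) - 18987*(-1/12712)) = 2301 - (-13528*I*sqrt(83)/83 + 18987/12712) = 2301 - (18987/12712 - 13528*I*sqrt(83)/83) = 2301 + (-18987/12712 + 13528*I*sqrt(83)/83) = 29231325/12712 + 13528*I*sqrt(83)/83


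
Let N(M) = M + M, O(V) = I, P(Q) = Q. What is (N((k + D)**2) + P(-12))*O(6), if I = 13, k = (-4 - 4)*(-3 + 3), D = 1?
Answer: -130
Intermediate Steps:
k = 0 (k = -8*0 = 0)
O(V) = 13
N(M) = 2*M
(N((k + D)**2) + P(-12))*O(6) = (2*(0 + 1)**2 - 12)*13 = (2*1**2 - 12)*13 = (2*1 - 12)*13 = (2 - 12)*13 = -10*13 = -130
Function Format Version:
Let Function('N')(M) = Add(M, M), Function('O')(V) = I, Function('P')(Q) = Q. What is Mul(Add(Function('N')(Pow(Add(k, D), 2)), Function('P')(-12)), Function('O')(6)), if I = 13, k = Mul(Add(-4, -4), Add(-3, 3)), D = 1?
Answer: -130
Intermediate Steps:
k = 0 (k = Mul(-8, 0) = 0)
Function('O')(V) = 13
Function('N')(M) = Mul(2, M)
Mul(Add(Function('N')(Pow(Add(k, D), 2)), Function('P')(-12)), Function('O')(6)) = Mul(Add(Mul(2, Pow(Add(0, 1), 2)), -12), 13) = Mul(Add(Mul(2, Pow(1, 2)), -12), 13) = Mul(Add(Mul(2, 1), -12), 13) = Mul(Add(2, -12), 13) = Mul(-10, 13) = -130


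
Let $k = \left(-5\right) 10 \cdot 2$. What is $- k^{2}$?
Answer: $-10000$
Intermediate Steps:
$k = -100$ ($k = \left(-50\right) 2 = -100$)
$- k^{2} = - \left(-100\right)^{2} = \left(-1\right) 10000 = -10000$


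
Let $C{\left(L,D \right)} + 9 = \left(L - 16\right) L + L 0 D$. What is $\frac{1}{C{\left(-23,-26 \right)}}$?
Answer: $\frac{1}{888} \approx 0.0011261$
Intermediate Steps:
$C{\left(L,D \right)} = -9 + L \left(-16 + L\right)$ ($C{\left(L,D \right)} = -9 + \left(\left(L - 16\right) L + L 0 D\right) = -9 + \left(\left(-16 + L\right) L + 0 D\right) = -9 + \left(L \left(-16 + L\right) + 0\right) = -9 + L \left(-16 + L\right)$)
$\frac{1}{C{\left(-23,-26 \right)}} = \frac{1}{-9 + \left(-23\right)^{2} - -368} = \frac{1}{-9 + 529 + 368} = \frac{1}{888}$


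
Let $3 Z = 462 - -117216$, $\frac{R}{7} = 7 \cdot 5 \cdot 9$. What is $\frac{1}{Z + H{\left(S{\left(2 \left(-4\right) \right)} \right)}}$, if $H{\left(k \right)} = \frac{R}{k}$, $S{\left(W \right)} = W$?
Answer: $\frac{8}{311603} \approx 2.5674 \cdot 10^{-5}$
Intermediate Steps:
$R = 2205$ ($R = 7 \cdot 7 \cdot 5 \cdot 9 = 7 \cdot 35 \cdot 9 = 7 \cdot 315 = 2205$)
$H{\left(k \right)} = \frac{2205}{k}$
$Z = 39226$ ($Z = \frac{462 - -117216}{3} = \frac{462 + 117216}{3} = \frac{1}{3} \cdot 117678 = 39226$)
$\frac{1}{Z + H{\left(S{\left(2 \left(-4\right) \right)} \right)}} = \frac{1}{39226 + \frac{2205}{2 \left(-4\right)}} = \frac{1}{39226 + \frac{2205}{-8}} = \frac{1}{39226 + 2205 \left(- \frac{1}{8}\right)} = \frac{1}{39226 - \frac{2205}{8}} = \frac{1}{\frac{311603}{8}} = \frac{8}{311603}$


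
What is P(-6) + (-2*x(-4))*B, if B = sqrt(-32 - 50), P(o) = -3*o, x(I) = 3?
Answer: 18 - 6*I*sqrt(82) ≈ 18.0 - 54.332*I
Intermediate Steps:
B = I*sqrt(82) (B = sqrt(-82) = I*sqrt(82) ≈ 9.0554*I)
P(-6) + (-2*x(-4))*B = -3*(-6) + (-2*3)*(I*sqrt(82)) = 18 - 6*I*sqrt(82)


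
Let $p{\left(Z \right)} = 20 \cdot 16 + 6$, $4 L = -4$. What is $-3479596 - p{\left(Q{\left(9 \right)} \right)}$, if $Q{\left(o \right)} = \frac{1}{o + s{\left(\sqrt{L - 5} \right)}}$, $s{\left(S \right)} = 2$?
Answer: $-3479922$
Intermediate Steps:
$L = -1$ ($L = \frac{1}{4} \left(-4\right) = -1$)
$Q{\left(o \right)} = \frac{1}{2 + o}$ ($Q{\left(o \right)} = \frac{1}{o + 2} = \frac{1}{2 + o}$)
$p{\left(Z \right)} = 326$ ($p{\left(Z \right)} = 320 + 6 = 326$)
$-3479596 - p{\left(Q{\left(9 \right)} \right)} = -3479596 - 326 = -3479922$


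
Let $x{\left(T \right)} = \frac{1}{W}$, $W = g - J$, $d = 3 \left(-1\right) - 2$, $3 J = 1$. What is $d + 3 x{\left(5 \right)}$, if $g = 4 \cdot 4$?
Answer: $- \frac{226}{47} \approx -4.8085$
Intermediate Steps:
$J = \frac{1}{3}$ ($J = \frac{1}{3} \cdot 1 = \frac{1}{3} \approx 0.33333$)
$g = 16$
$d = -5$ ($d = -3 - 2 = -5$)
$W = \frac{47}{3}$ ($W = 16 - \frac{1}{3} = \frac{47}{3} \approx 15.667$)
$x{\left(T \right)} = \frac{3}{47}$ ($x{\left(T \right)} = \frac{1}{\frac{47}{3}} = \frac{3}{47}$)
$d + 3 x{\left(5 \right)} = -5 + 3 \cdot \frac{3}{47} = -5 + \frac{9}{47} = - \frac{226}{47}$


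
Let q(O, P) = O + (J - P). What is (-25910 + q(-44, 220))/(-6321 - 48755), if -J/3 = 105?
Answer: 26489/55076 ≈ 0.48095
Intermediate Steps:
J = -315 (J = -3*105 = -315)
q(O, P) = -315 + O - P (q(O, P) = O + (-315 - P) = -315 + O - P)
(-25910 + q(-44, 220))/(-6321 - 48755) = (-25910 + (-315 - 44 - 1*220))/(-6321 - 48755) = (-25910 + (-315 - 44 - 220))/(-55076) = (-25910 - 579)*(-1/55076) = -26489*(-1/55076) = 26489/55076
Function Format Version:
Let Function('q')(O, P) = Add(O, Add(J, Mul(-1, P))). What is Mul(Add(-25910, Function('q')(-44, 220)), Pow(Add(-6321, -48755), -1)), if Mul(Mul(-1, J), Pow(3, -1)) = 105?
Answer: Rational(26489, 55076) ≈ 0.48095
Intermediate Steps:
J = -315 (J = Mul(-3, 105) = -315)
Function('q')(O, P) = Add(-315, O, Mul(-1, P)) (Function('q')(O, P) = Add(O, Add(-315, Mul(-1, P))) = Add(-315, O, Mul(-1, P)))
Mul(Add(-25910, Function('q')(-44, 220)), Pow(Add(-6321, -48755), -1)) = Mul(Add(-25910, Add(-315, -44, Mul(-1, 220))), Pow(Add(-6321, -48755), -1)) = Mul(Add(-25910, Add(-315, -44, -220)), Pow(-55076, -1)) = Mul(Add(-25910, -579), Rational(-1, 55076)) = Mul(-26489, Rational(-1, 55076)) = Rational(26489, 55076)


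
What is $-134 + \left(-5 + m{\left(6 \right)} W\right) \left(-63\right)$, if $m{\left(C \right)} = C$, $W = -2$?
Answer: $937$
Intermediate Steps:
$-134 + \left(-5 + m{\left(6 \right)} W\right) \left(-63\right) = -134 + \left(-5 + 6 \left(-2\right)\right) \left(-63\right) = -134 + \left(-5 - 12\right) \left(-63\right) = -134 - -1071 = -134 + 1071 = 937$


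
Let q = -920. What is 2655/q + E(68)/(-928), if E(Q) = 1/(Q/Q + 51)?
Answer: -3203015/1109888 ≈ -2.8859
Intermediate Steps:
E(Q) = 1/52 (E(Q) = 1/(1 + 51) = 1/52)
2655/q + E(68)/(-928) = 2655/(-920) + (1/52)/(-928) = 2655*(-1/920) + (1/52)*(-1/928) = -531/184 - 1/48256 = -3203015/1109888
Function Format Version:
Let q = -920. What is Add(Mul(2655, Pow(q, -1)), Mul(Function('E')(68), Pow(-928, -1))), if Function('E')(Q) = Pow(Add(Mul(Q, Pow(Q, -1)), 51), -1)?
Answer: Rational(-3203015, 1109888) ≈ -2.8859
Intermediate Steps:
Function('E')(Q) = Rational(1, 52) (Function('E')(Q) = Pow(Add(1, 51), -1) = Pow(52, -1) = Rational(1, 52))
Add(Mul(2655, Pow(q, -1)), Mul(Function('E')(68), Pow(-928, -1))) = Add(Mul(2655, Pow(-920, -1)), Mul(Rational(1, 52), Pow(-928, -1))) = Add(Mul(2655, Rational(-1, 920)), Mul(Rational(1, 52), Rational(-1, 928))) = Add(Rational(-531, 184), Rational(-1, 48256)) = Rational(-3203015, 1109888)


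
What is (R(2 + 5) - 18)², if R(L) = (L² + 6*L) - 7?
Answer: 4356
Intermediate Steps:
R(L) = -7 + L² + 6*L
(R(2 + 5) - 18)² = ((-7 + (2 + 5)² + 6*(2 + 5)) - 18)² = ((-7 + 7² + 6*7) - 18)² = ((-7 + 49 + 42) - 18)² = (84 - 18)² = 66² = 4356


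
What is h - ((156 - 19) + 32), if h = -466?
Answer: -635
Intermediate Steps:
h - ((156 - 19) + 32) = -466 - ((156 - 19) + 32) = -466 - (137 + 32) = -466 - 1*169 = -466 - 169 = -635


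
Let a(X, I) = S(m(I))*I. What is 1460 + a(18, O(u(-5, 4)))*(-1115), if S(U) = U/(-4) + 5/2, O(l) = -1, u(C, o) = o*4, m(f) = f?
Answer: 18105/4 ≈ 4526.3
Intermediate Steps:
u(C, o) = 4*o
S(U) = 5/2 - U/4 (S(U) = U*(-1/4) + 5*(1/2) = -U/4 + 5/2 = 5/2 - U/4)
a(X, I) = I*(5/2 - I/4) (a(X, I) = (5/2 - I/4)*I = I*(5/2 - I/4))
1460 + a(18, O(u(-5, 4)))*(-1115) = 1460 + ((1/4)*(-1)*(10 - 1*(-1)))*(-1115) = 1460 + ((1/4)*(-1)*(10 + 1))*(-1115) = 1460 + ((1/4)*(-1)*11)*(-1115) = 1460 - 11/4*(-1115) = 1460 + 12265/4 = 18105/4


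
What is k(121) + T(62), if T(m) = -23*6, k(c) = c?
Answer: -17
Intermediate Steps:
T(m) = -138
k(121) + T(62) = 121 - 138 = -17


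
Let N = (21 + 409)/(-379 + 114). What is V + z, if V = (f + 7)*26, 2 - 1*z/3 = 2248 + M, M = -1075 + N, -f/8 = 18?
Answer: -374717/53 ≈ -7070.1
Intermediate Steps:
f = -144 (f = -8*18 = -144)
N = -86/53 (N = 430/(-265) = 430*(-1/265) = -86/53 ≈ -1.6226)
M = -57061/53 (M = -1075 - 86/53 = -57061/53 ≈ -1076.6)
z = -185931/53 (z = 6 - 3*(2248 - 57061/53) = 6 - 3*62083/53 = 6 - 186249/53 = -185931/53 ≈ -3508.1)
V = -3562 (V = (-144 + 7)*26 = -137*26 = -3562)
V + z = -3562 - 185931/53 = -374717/53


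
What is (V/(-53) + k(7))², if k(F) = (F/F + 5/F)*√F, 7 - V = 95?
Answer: 458704/19663 + 2112*√7/371 ≈ 38.390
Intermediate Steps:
V = -88 (V = 7 - 1*95 = 7 - 95 = -88)
k(F) = √F*(1 + 5/F) (k(F) = (1 + 5/F)*√F = √F*(1 + 5/F))
(V/(-53) + k(7))² = (-88/(-53) + (5 + 7)/√7)² = (-88*(-1/53) + (√7/7)*12)² = (88/53 + 12*√7/7)²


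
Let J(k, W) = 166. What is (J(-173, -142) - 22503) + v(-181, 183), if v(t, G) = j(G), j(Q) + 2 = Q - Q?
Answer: -22339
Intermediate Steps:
j(Q) = -2 (j(Q) = -2 + (Q - Q) = -2 + 0 = -2)
v(t, G) = -2
(J(-173, -142) - 22503) + v(-181, 183) = (166 - 22503) - 2 = -22337 - 2 = -22339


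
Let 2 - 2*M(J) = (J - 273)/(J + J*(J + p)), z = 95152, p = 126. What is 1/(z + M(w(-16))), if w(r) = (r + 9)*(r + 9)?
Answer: 77/7326782 ≈ 1.0509e-5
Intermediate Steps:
w(r) = (9 + r)**2 (w(r) = (9 + r)*(9 + r) = (9 + r)**2)
M(J) = 1 - (-273 + J)/(2*(J + J*(126 + J))) (M(J) = 1 - (J - 273)/(2*(J + J*(J + 126))) = 1 - (-273 + J)/(2*(J + J*(126 + J))))
1/(z + M(w(-16))) = 1/(95152 + (273 + 2*((9 - 16)**2)**2 + 253*(9 - 16)**2)/(2*((9 - 16)**2)*(127 + (9 - 16)**2))) = 1/(95152 + (273 + 2*((-7)**2)**2 + 253*(-7)**2)/(2*((-7)**2)*(127 + (-7)**2))) = 1/(95152 + (1/2)*(273 + 2*49**2 + 253*49)/(49*(127 + 49))) = 1/(95152 + (1/2)*(1/49)*(273 + 2*2401 + 12397)/176) = 1/(95152 + (1/2)*(1/49)*(1/176)*(273 + 4802 + 12397)) = 1/(95152 + (1/2)*(1/49)*(1/176)*17472) = 1/(95152 + 78/77) = 1/(7326782/77) = 77/7326782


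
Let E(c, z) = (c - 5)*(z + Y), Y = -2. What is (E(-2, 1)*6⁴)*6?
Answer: 54432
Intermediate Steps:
E(c, z) = (-5 + c)*(-2 + z) (E(c, z) = (c - 5)*(z - 2) = (-5 + c)*(-2 + z))
(E(-2, 1)*6⁴)*6 = ((10 - 5*1 - 2*(-2) - 2*1)*6⁴)*6 = ((10 - 5 + 4 - 2)*1296)*6 = (7*1296)*6 = 9072*6 = 54432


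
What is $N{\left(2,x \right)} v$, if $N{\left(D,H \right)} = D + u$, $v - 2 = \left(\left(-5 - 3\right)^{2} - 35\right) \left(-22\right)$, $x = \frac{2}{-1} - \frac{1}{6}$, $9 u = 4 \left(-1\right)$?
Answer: $- \frac{2968}{3} \approx -989.33$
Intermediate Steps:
$u = - \frac{4}{9}$ ($u = \frac{4 \left(-1\right)}{9} = \frac{1}{9} \left(-4\right) = - \frac{4}{9} \approx -0.44444$)
$x = - \frac{13}{6}$ ($x = 2 \left(-1\right) - \frac{1}{6} = -2 - \frac{1}{6} = - \frac{13}{6} \approx -2.1667$)
$v = -636$ ($v = 2 + \left(\left(-5 - 3\right)^{2} - 35\right) \left(-22\right) = 2 + \left(\left(-8\right)^{2} - 35\right) \left(-22\right) = 2 + \left(64 - 35\right) \left(-22\right) = 2 + 29 \left(-22\right) = 2 - 638 = -636$)
$N{\left(D,H \right)} = - \frac{4}{9} + D$ ($N{\left(D,H \right)} = D - \frac{4}{9} = - \frac{4}{9} + D$)
$N{\left(2,x \right)} v = \left(- \frac{4}{9} + 2\right) \left(-636\right) = \frac{14}{9} \left(-636\right) = - \frac{2968}{3}$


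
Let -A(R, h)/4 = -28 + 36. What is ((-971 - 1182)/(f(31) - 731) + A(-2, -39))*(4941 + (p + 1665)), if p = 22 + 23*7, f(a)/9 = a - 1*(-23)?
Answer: -38609043/245 ≈ -1.5759e+5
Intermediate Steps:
A(R, h) = -32 (A(R, h) = -4*(-28 + 36) = -4*8 = -32)
f(a) = 207 + 9*a (f(a) = 9*(a - 1*(-23)) = 9*(a + 23) = 9*(23 + a) = 207 + 9*a)
p = 183 (p = 22 + 161 = 183)
((-971 - 1182)/(f(31) - 731) + A(-2, -39))*(4941 + (p + 1665)) = ((-971 - 1182)/((207 + 9*31) - 731) - 32)*(4941 + (183 + 1665)) = (-2153/((207 + 279) - 731) - 32)*(4941 + 1848) = (-2153/(486 - 731) - 32)*6789 = (-2153/(-245) - 32)*6789 = (-2153*(-1/245) - 32)*6789 = (2153/245 - 32)*6789 = -5687/245*6789 = -38609043/245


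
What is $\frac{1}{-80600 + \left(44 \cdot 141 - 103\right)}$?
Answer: $- \frac{1}{74499} \approx -1.3423 \cdot 10^{-5}$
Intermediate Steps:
$\frac{1}{-80600 + \left(44 \cdot 141 - 103\right)} = \frac{1}{-80600 + \left(6204 - 103\right)} = \frac{1}{-80600 + 6101} = \frac{1}{-74499} = - \frac{1}{74499}$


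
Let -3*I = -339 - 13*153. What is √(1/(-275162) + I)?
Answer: 3*√6528240187798/275162 ≈ 27.857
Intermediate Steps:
I = 776 (I = -(-339 - 13*153)/3 = -(-339 - 1989)/3 = -⅓*(-2328) = 776)
√(1/(-275162) + I) = √(1/(-275162) + 776) = √(-1/275162 + 776) = √(213525711/275162) = 3*√6528240187798/275162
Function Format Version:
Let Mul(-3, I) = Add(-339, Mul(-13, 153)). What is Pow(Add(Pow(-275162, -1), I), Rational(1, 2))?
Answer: Mul(Rational(3, 275162), Pow(6528240187798, Rational(1, 2))) ≈ 27.857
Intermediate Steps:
I = 776 (I = Mul(Rational(-1, 3), Add(-339, Mul(-13, 153))) = Mul(Rational(-1, 3), Add(-339, -1989)) = Mul(Rational(-1, 3), -2328) = 776)
Pow(Add(Pow(-275162, -1), I), Rational(1, 2)) = Pow(Add(Pow(-275162, -1), 776), Rational(1, 2)) = Pow(Add(Rational(-1, 275162), 776), Rational(1, 2)) = Pow(Rational(213525711, 275162), Rational(1, 2)) = Mul(Rational(3, 275162), Pow(6528240187798, Rational(1, 2)))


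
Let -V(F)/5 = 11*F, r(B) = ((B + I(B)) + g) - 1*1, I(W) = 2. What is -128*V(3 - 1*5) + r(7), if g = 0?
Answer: -14072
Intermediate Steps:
r(B) = 1 + B (r(B) = ((B + 2) + 0) - 1*1 = ((2 + B) + 0) - 1 = (2 + B) - 1 = 1 + B)
V(F) = -55*F
-128*V(3 - 1*5) + r(7) = -(-7040)*(3 - 1*5) + (1 + 7) = -(-7040)*(3 - 5) + 8 = -(-7040)*(-2) + 8 = -128*110 + 8 = -14080 + 8 = -14072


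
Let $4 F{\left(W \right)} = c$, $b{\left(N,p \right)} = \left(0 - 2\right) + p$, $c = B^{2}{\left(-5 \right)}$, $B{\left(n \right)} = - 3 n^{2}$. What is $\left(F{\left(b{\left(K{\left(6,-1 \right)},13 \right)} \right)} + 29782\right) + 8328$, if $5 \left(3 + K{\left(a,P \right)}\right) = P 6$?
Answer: $\frac{158065}{4} \approx 39516.0$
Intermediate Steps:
$K{\left(a,P \right)} = -3 + \frac{6 P}{5}$ ($K{\left(a,P \right)} = -3 + \frac{P 6}{5} = -3 + \frac{6 P}{5}$)
$c = 5625$ ($c = \left(- 3 \left(-5\right)^{2}\right)^{2} = \left(\left(-3\right) 25\right)^{2} = \left(-75\right)^{2} = 5625$)
$b{\left(N,p \right)} = -2 + p$
$F{\left(W \right)} = \frac{5625}{4}$ ($F{\left(W \right)} = \frac{1}{4} \cdot 5625 = \frac{5625}{4}$)
$\left(F{\left(b{\left(K{\left(6,-1 \right)},13 \right)} \right)} + 29782\right) + 8328 = \left(\frac{5625}{4} + 29782\right) + 8328 = \frac{124753}{4} + 8328 = \frac{158065}{4}$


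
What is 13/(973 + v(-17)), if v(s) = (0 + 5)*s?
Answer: 13/888 ≈ 0.014640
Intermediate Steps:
v(s) = 5*s
13/(973 + v(-17)) = 13/(973 + 5*(-17)) = 13/(973 - 85) = 13/888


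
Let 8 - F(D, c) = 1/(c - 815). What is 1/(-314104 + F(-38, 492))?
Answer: -323/101453007 ≈ -3.1837e-6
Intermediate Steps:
F(D, c) = 8 - 1/(-815 + c) (F(D, c) = 8 - 1/(c - 815) = 8 - 1/(-815 + c))
1/(-314104 + F(-38, 492)) = 1/(-314104 + (-6521 + 8*492)/(-815 + 492)) = 1/(-314104 + (-6521 + 3936)/(-323)) = 1/(-314104 - 1/323*(-2585)) = 1/(-314104 + 2585/323) = 1/(-101453007/323) = -323/101453007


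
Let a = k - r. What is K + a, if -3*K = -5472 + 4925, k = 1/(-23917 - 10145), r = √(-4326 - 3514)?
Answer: 6210637/34062 - 28*I*√10 ≈ 182.33 - 88.544*I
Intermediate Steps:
r = 28*I*√10 (r = √(-7840) = 28*I*√10 ≈ 88.544*I)
k = -1/34062 (k = 1/(-34062) = -1/34062 ≈ -2.9358e-5)
K = 547/3 (K = -(-5472 + 4925)/3 = -⅓*(-547) = 547/3 ≈ 182.33)
a = -1/34062 - 28*I*√10 ≈ -2.9358e-5 - 88.544*I
K + a = 547/3 + (-1/34062 - 28*I*√10) = 6210637/34062 - 28*I*√10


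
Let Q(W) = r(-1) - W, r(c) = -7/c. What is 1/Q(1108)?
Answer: -1/1101 ≈ -0.00090826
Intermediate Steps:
Q(W) = 7 - W (Q(W) = -7/(-1) - W = -7*(-1) - W = 7 - W)
1/Q(1108) = 1/(7 - 1*1108) = 1/(7 - 1108) = 1/(-1101) = -1/1101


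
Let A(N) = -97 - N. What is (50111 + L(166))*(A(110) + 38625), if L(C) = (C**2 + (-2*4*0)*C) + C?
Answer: 2990188194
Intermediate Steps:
L(C) = C + C**2 (L(C) = (C**2 + (-8*0)*C) + C = (C**2 + 0*C) + C = (C**2 + 0) + C = C**2 + C = C + C**2)
(50111 + L(166))*(A(110) + 38625) = (50111 + 166*(1 + 166))*((-97 - 1*110) + 38625) = (50111 + 166*167)*((-97 - 110) + 38625) = (50111 + 27722)*(-207 + 38625) = 77833*38418 = 2990188194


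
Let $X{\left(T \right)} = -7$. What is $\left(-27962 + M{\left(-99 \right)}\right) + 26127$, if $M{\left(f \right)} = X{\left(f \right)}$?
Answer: $-1842$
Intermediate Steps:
$M{\left(f \right)} = -7$
$\left(-27962 + M{\left(-99 \right)}\right) + 26127 = \left(-27962 - 7\right) + 26127 = -27969 + 26127 = -1842$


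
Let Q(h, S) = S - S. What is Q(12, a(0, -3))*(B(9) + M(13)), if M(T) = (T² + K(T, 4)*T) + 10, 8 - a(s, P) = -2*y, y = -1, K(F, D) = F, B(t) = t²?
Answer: 0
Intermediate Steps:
a(s, P) = 6 (a(s, P) = 8 - (-2)*(-1) = 8 - 1*2 = 8 - 2 = 6)
M(T) = 10 + 2*T² (M(T) = (T² + T*T) + 10 = (T² + T²) + 10 = 2*T² + 10 = 10 + 2*T²)
Q(h, S) = 0
Q(12, a(0, -3))*(B(9) + M(13)) = 0*(9² + (10 + 2*13²)) = 0*(81 + (10 + 2*169)) = 0*(81 + (10 + 338)) = 0*(81 + 348) = 0*429 = 0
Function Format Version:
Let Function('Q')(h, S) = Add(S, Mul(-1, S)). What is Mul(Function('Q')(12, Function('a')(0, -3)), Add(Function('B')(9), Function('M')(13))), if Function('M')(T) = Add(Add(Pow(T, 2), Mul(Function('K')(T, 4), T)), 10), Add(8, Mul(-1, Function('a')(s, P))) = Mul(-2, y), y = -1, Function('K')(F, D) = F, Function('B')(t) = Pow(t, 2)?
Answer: 0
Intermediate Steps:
Function('a')(s, P) = 6 (Function('a')(s, P) = Add(8, Mul(-1, Mul(-2, -1))) = Add(8, Mul(-1, 2)) = Add(8, -2) = 6)
Function('M')(T) = Add(10, Mul(2, Pow(T, 2))) (Function('M')(T) = Add(Add(Pow(T, 2), Mul(T, T)), 10) = Add(Add(Pow(T, 2), Pow(T, 2)), 10) = Add(Mul(2, Pow(T, 2)), 10) = Add(10, Mul(2, Pow(T, 2))))
Function('Q')(h, S) = 0
Mul(Function('Q')(12, Function('a')(0, -3)), Add(Function('B')(9), Function('M')(13))) = Mul(0, Add(Pow(9, 2), Add(10, Mul(2, Pow(13, 2))))) = Mul(0, Add(81, Add(10, Mul(2, 169)))) = Mul(0, Add(81, Add(10, 338))) = Mul(0, Add(81, 348)) = Mul(0, 429) = 0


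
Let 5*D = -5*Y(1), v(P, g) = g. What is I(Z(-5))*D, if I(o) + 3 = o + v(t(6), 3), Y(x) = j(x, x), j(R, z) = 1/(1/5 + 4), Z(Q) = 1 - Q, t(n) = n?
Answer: -10/7 ≈ -1.4286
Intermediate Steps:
j(R, z) = 5/21 (j(R, z) = 1/(⅕ + 4) = 1/(21/5) = 5/21)
Y(x) = 5/21
D = -5/21 (D = (-5*5/21)/5 = (⅕)*(-25/21) = -5/21 ≈ -0.23810)
I(o) = o (I(o) = -3 + (o + 3) = -3 + (3 + o) = o)
I(Z(-5))*D = (1 - 1*(-5))*(-5/21) = (1 + 5)*(-5/21) = 6*(-5/21) = -10/7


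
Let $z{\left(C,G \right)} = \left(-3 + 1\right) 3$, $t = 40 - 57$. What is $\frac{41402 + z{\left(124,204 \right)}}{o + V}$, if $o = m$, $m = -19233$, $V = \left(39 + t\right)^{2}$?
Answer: $- \frac{41396}{18749} \approx -2.2079$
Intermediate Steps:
$t = -17$ ($t = 40 - 57 = -17$)
$V = 484$ ($V = \left(39 - 17\right)^{2} = 22^{2} = 484$)
$z{\left(C,G \right)} = -6$ ($z{\left(C,G \right)} = \left(-2\right) 3 = -6$)
$o = -19233$
$\frac{41402 + z{\left(124,204 \right)}}{o + V} = \frac{41402 - 6}{-19233 + 484} = \frac{41396}{-18749} = 41396 \left(- \frac{1}{18749}\right) = - \frac{41396}{18749}$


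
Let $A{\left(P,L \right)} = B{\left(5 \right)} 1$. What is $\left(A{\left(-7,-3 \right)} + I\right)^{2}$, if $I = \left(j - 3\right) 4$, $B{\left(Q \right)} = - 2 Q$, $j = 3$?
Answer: $100$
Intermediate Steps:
$A{\left(P,L \right)} = -10$ ($A{\left(P,L \right)} = \left(-2\right) 5 \cdot 1 = \left(-10\right) 1 = -10$)
$I = 0$ ($I = \left(3 - 3\right) 4 = 0 \cdot 4 = 0$)
$\left(A{\left(-7,-3 \right)} + I\right)^{2} = \left(-10 + 0\right)^{2} = \left(-10\right)^{2} = 100$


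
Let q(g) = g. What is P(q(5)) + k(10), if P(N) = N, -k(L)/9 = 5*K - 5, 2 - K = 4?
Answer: 140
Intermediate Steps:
K = -2 (K = 2 - 1*4 = 2 - 4 = -2)
k(L) = 135 (k(L) = -9*(5*(-2) - 5) = -9*(-10 - 5) = -9*(-15) = 135)
P(q(5)) + k(10) = 5 + 135 = 140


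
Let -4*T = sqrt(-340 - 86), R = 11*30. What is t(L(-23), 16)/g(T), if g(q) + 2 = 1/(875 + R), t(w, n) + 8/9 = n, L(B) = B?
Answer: -163880/21681 ≈ -7.5587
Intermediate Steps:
t(w, n) = -8/9 + n
R = 330
T = -I*sqrt(426)/4 (T = -sqrt(-340 - 86)/4 = -I*sqrt(426)/4 ≈ -5.1599*I)
g(q) = -2409/1205 (g(q) = -2 + 1/(875 + 330) = -2 + 1/1205 = -2409/1205)
t(L(-23), 16)/g(T) = (-8/9 + 16)/(-2409/1205) = (136/9)*(-1205/2409) = -163880/21681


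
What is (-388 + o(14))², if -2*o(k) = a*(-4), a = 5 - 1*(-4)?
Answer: 136900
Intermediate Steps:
a = 9 (a = 5 + 4 = 9)
o(k) = 18 (o(k) = -9*(-4)/2 = -½*(-36) = 18)
(-388 + o(14))² = (-388 + 18)² = (-370)² = 136900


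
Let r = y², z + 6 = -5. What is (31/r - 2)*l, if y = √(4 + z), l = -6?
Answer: 270/7 ≈ 38.571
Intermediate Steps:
z = -11 (z = -6 - 5 = -11)
y = I*√7 (y = √(4 - 11) = √(-7) = I*√7 ≈ 2.6458*I)
r = -7 (r = (I*√7)² = -7)
(31/r - 2)*l = (31/(-7) - 2)*(-6) = (31*(-⅐) - 2)*(-6) = (-31/7 - 2)*(-6) = -45/7*(-6) = 270/7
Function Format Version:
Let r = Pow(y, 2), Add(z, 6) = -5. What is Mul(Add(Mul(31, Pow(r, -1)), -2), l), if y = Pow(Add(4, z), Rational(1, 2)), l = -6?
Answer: Rational(270, 7) ≈ 38.571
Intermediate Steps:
z = -11 (z = Add(-6, -5) = -11)
y = Mul(I, Pow(7, Rational(1, 2))) (y = Pow(Add(4, -11), Rational(1, 2)) = Pow(-7, Rational(1, 2)) = Mul(I, Pow(7, Rational(1, 2))) ≈ Mul(2.6458, I))
r = -7 (r = Pow(Mul(I, Pow(7, Rational(1, 2))), 2) = -7)
Mul(Add(Mul(31, Pow(r, -1)), -2), l) = Mul(Add(Mul(31, Pow(-7, -1)), -2), -6) = Mul(Add(Mul(31, Rational(-1, 7)), -2), -6) = Mul(Add(Rational(-31, 7), -2), -6) = Mul(Rational(-45, 7), -6) = Rational(270, 7)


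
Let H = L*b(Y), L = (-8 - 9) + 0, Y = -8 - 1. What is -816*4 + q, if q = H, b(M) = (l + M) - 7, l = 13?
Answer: -3213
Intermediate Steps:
Y = -9
b(M) = 6 + M (b(M) = (13 + M) - 7 = 6 + M)
L = -17 (L = -17 + 0 = -17)
H = 51 (H = -17*(6 - 9) = -17*(-3) = 51)
q = 51
-816*4 + q = -816*4 + 51 = -3264 + 51 = -3213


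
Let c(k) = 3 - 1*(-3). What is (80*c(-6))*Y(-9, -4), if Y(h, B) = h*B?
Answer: 17280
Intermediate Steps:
Y(h, B) = B*h
c(k) = 6 (c(k) = 3 + 3 = 6)
(80*c(-6))*Y(-9, -4) = (80*6)*(-4*(-9)) = 480*36 = 17280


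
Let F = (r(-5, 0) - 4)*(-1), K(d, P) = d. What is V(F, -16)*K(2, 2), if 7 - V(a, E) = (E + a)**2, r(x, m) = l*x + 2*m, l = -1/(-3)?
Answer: -1796/9 ≈ -199.56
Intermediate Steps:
l = 1/3 (l = -1*(-1/3) = 1/3 ≈ 0.33333)
r(x, m) = 2*m + x/3 (r(x, m) = x/3 + 2*m = 2*m + x/3)
F = 17/3 (F = ((2*0 + (1/3)*(-5)) - 4)*(-1) = ((0 - 5/3) - 4)*(-1) = (-5/3 - 4)*(-1) = -17/3*(-1) = 17/3 ≈ 5.6667)
V(a, E) = 7 - (E + a)**2
V(F, -16)*K(2, 2) = (7 - (-16 + 17/3)**2)*2 = (7 - (-31/3)**2)*2 = (7 - 1*961/9)*2 = (7 - 961/9)*2 = -898/9*2 = -1796/9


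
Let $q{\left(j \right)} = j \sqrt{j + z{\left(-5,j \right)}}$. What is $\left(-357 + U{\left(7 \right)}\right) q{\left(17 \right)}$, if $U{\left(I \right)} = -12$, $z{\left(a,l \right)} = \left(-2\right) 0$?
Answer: $- 6273 \sqrt{17} \approx -25864.0$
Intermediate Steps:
$z{\left(a,l \right)} = 0$
$q{\left(j \right)} = j^{\frac{3}{2}}$ ($q{\left(j \right)} = j \sqrt{j + 0} = j \sqrt{j} = j^{\frac{3}{2}}$)
$\left(-357 + U{\left(7 \right)}\right) q{\left(17 \right)} = \left(-357 - 12\right) 17^{\frac{3}{2}} = - 369 \cdot 17 \sqrt{17} = - 6273 \sqrt{17}$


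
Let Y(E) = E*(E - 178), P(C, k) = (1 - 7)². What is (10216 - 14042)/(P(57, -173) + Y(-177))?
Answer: -3826/62871 ≈ -0.060855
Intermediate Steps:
P(C, k) = 36 (P(C, k) = (-6)² = 36)
Y(E) = E*(-178 + E)
(10216 - 14042)/(P(57, -173) + Y(-177)) = (10216 - 14042)/(36 - 177*(-178 - 177)) = -3826/(36 - 177*(-355)) = -3826/(36 + 62835) = -3826/62871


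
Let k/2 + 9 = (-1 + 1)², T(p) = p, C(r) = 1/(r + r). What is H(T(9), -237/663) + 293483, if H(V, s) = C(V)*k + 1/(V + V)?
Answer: 5282677/18 ≈ 2.9348e+5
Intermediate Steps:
C(r) = 1/(2*r)
k = -18 (k = -18 + 2*(-1 + 1)² = -18 + 2*0² = -18 + 2*0 = -18 + 0 = -18)
H(V, s) = -17/(2*V) (H(V, s) = (1/(2*V))*(-18) + 1/(V + V) = -9/V + 1/(2*V) = -17/(2*V))
H(T(9), -237/663) + 293483 = -17/2/9 + 293483 = -17/2*⅑ + 293483 = -17/18 + 293483 = 5282677/18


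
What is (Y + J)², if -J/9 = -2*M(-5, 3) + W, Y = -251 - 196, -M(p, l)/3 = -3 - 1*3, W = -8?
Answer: 2601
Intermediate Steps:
M(p, l) = 18 (M(p, l) = -3*(-3 - 1*3) = -3*(-3 - 3) = -3*(-6) = 18)
Y = -447
J = 396 (J = -9*(-2*18 - 8) = -9*(-36 - 8) = -9*(-44) = 396)
(Y + J)² = (-447 + 396)² = (-51)² = 2601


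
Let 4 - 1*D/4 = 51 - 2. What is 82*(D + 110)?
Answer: -5740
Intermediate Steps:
D = -180 (D = 16 - 4*(51 - 2) = 16 - 4*49 = 16 - 196 = -180)
82*(D + 110) = 82*(-180 + 110) = 82*(-70) = -5740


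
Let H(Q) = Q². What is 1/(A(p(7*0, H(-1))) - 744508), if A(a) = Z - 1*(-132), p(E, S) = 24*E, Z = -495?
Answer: -1/744871 ≈ -1.3425e-6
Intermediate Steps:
A(a) = -363 (A(a) = -495 - 1*(-132) = -495 + 132 = -363)
1/(A(p(7*0, H(-1))) - 744508) = 1/(-363 - 744508) = 1/(-744871) = -1/744871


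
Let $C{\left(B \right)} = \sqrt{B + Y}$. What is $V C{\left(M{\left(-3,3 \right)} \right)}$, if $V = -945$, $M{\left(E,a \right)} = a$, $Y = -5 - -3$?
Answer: $-945$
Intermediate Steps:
$Y = -2$ ($Y = -5 + 3 = -2$)
$C{\left(B \right)} = \sqrt{-2 + B}$ ($C{\left(B \right)} = \sqrt{B - 2} = \sqrt{-2 + B}$)
$V C{\left(M{\left(-3,3 \right)} \right)} = - 945 \sqrt{-2 + 3} = - 945 \sqrt{1} = \left(-945\right) 1 = -945$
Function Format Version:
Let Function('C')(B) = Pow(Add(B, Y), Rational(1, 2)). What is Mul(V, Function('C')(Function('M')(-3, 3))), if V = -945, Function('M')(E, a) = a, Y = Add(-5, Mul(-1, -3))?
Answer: -945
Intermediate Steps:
Y = -2 (Y = Add(-5, 3) = -2)
Function('C')(B) = Pow(Add(-2, B), Rational(1, 2)) (Function('C')(B) = Pow(Add(B, -2), Rational(1, 2)) = Pow(Add(-2, B), Rational(1, 2)))
Mul(V, Function('C')(Function('M')(-3, 3))) = Mul(-945, Pow(Add(-2, 3), Rational(1, 2))) = Mul(-945, Pow(1, Rational(1, 2))) = Mul(-945, 1) = -945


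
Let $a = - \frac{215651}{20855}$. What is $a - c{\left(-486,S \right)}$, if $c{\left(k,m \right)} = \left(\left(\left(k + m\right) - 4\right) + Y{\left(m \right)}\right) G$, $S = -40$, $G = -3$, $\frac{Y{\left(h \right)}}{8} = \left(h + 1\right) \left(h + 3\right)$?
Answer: $\frac{688875259}{20855} \approx 33032.0$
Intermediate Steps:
$Y{\left(h \right)} = 8 \left(1 + h\right) \left(3 + h\right)$ ($Y{\left(h \right)} = 8 \left(h + 1\right) \left(h + 3\right) = 8 \left(1 + h\right) \left(3 + h\right)$)
$a = - \frac{215651}{20855}$ ($a = \left(-215651\right) \frac{1}{20855} = - \frac{215651}{20855} \approx -10.34$)
$c{\left(k,m \right)} = -60 - 99 m - 24 m^{2} - 3 k$ ($c{\left(k,m \right)} = \left(\left(\left(k + m\right) - 4\right) + \left(24 + 8 m^{2} + 32 m\right)\right) \left(-3\right) = \left(\left(-4 + k + m\right) + \left(24 + 8 m^{2} + 32 m\right)\right) \left(-3\right) = \left(20 + k + 8 m^{2} + 33 m\right) \left(-3\right) = -60 - 99 m - 24 m^{2} - 3 k$)
$a - c{\left(-486,S \right)} = - \frac{215651}{20855} - \left(-60 - -3960 - 24 \left(-40\right)^{2} - -1458\right) = - \frac{215651}{20855} - \left(-60 + 3960 - 38400 + 1458\right) = - \frac{215651}{20855} - -33042 = - \frac{215651}{20855} + 33042 = \frac{688875259}{20855}$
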